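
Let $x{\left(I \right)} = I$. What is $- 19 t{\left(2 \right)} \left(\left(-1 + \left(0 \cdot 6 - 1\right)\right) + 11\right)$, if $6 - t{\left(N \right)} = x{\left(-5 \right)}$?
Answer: $-1881$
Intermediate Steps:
$t{\left(N \right)} = 11$ ($t{\left(N \right)} = 6 - -5 = 6 + 5 = 11$)
$- 19 t{\left(2 \right)} \left(\left(-1 + \left(0 \cdot 6 - 1\right)\right) + 11\right) = \left(-19\right) 11 \left(\left(-1 + \left(0 \cdot 6 - 1\right)\right) + 11\right) = - 209 \left(\left(-1 + \left(0 - 1\right)\right) + 11\right) = - 209 \left(\left(-1 - 1\right) + 11\right) = - 209 \left(-2 + 11\right) = \left(-209\right) 9 = -1881$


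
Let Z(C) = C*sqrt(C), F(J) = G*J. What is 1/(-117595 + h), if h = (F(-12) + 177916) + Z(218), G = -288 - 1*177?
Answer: 65901/4332581569 - 218*sqrt(218)/4332581569 ≈ 1.4468e-5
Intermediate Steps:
G = -465 (G = -288 - 177 = -465)
F(J) = -465*J
Z(C) = C**(3/2)
h = 183496 + 218*sqrt(218) (h = (-465*(-12) + 177916) + 218**(3/2) = (5580 + 177916) + 218*sqrt(218) = 183496 + 218*sqrt(218) ≈ 1.8671e+5)
1/(-117595 + h) = 1/(-117595 + (183496 + 218*sqrt(218))) = 1/(65901 + 218*sqrt(218))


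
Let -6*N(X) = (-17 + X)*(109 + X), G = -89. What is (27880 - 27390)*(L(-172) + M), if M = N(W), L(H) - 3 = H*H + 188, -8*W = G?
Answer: 2812297915/192 ≈ 1.4647e+7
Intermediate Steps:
W = 89/8 (W = -⅛*(-89) = 89/8 ≈ 11.125)
L(H) = 191 + H² (L(H) = 3 + (H*H + 188) = 3 + (H² + 188) = 3 + (188 + H²) = 191 + H²)
N(X) = -(-17 + X)*(109 + X)/6
M = 45167/384 (M = 1853/6 - 46/3*89/8 - (89/8)²/6 = 1853/6 - 2047/12 - ⅙*7921/64 = 1853/6 - 2047/12 - 7921/384 = 45167/384 ≈ 117.62)
(27880 - 27390)*(L(-172) + M) = (27880 - 27390)*((191 + (-172)²) + 45167/384) = 490*((191 + 29584) + 45167/384) = 490*(29775 + 45167/384) = 490*(11478767/384) = 2812297915/192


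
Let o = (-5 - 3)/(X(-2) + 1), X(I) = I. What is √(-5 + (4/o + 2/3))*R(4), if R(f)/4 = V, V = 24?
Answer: 16*I*√138 ≈ 187.96*I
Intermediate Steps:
R(f) = 96 (R(f) = 4*24 = 96)
o = 8 (o = (-5 - 3)/(-2 + 1) = -8/(-1) = -8*(-1) = 8)
√(-5 + (4/o + 2/3))*R(4) = √(-5 + (4/8 + 2/3))*96 = √(-5 + (4*(⅛) + 2*(⅓)))*96 = √(-5 + (½ + ⅔))*96 = √(-5 + 7/6)*96 = √(-23/6)*96 = (I*√138/6)*96 = 16*I*√138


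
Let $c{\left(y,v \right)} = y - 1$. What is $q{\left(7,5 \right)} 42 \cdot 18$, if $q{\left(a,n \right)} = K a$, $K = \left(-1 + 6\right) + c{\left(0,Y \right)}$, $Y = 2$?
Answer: $21168$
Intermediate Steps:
$c{\left(y,v \right)} = -1 + y$ ($c{\left(y,v \right)} = y - 1 = -1 + y$)
$K = 4$ ($K = \left(-1 + 6\right) + \left(-1 + 0\right) = 5 - 1 = 4$)
$q{\left(a,n \right)} = 4 a$
$q{\left(7,5 \right)} 42 \cdot 18 = 4 \cdot 7 \cdot 42 \cdot 18 = 28 \cdot 42 \cdot 18 = 1176 \cdot 18 = 21168$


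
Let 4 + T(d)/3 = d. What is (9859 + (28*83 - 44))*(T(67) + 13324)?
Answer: 164034307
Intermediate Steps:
T(d) = -12 + 3*d
(9859 + (28*83 - 44))*(T(67) + 13324) = (9859 + (28*83 - 44))*((-12 + 3*67) + 13324) = (9859 + (2324 - 44))*((-12 + 201) + 13324) = (9859 + 2280)*(189 + 13324) = 12139*13513 = 164034307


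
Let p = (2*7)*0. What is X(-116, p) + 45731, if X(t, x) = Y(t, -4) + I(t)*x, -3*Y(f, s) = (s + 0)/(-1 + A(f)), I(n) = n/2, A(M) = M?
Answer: 16051577/351 ≈ 45731.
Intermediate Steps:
p = 0 (p = 14*0 = 0)
I(n) = n/2 (I(n) = n*(½) = n/2)
Y(f, s) = -s/(3*(-1 + f)) (Y(f, s) = -(s + 0)/(3*(-1 + f)) = -s/(3*(-1 + f)))
X(t, x) = 4/(-3 + 3*t) + t*x/2 (X(t, x) = -1*(-4)/(-3 + 3*t) + (t/2)*x = 4/(-3 + 3*t) + t*x/2)
X(-116, p) + 45731 = (8 + 3*(-116)*0*(-1 - 116))/(6*(-1 - 116)) + 45731 = (⅙)*(8 + 3*(-116)*0*(-117))/(-117) + 45731 = (⅙)*(-1/117)*(8 + 0) + 45731 = (⅙)*(-1/117)*8 + 45731 = -4/351 + 45731 = 16051577/351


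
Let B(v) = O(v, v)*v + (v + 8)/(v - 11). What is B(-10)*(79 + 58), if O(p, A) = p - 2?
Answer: 345514/21 ≈ 16453.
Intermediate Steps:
O(p, A) = -2 + p
B(v) = v*(-2 + v) + (8 + v)/(-11 + v) (B(v) = (-2 + v)*v + (v + 8)/(v - 11) = v*(-2 + v) + (8 + v)/(-11 + v))
B(-10)*(79 + 58) = ((8 + (-10)³ - 13*(-10)² + 23*(-10))/(-11 - 10))*(79 + 58) = ((8 - 1000 - 13*100 - 230)/(-21))*137 = -(8 - 1000 - 1300 - 230)/21*137 = -1/21*(-2522)*137 = (2522/21)*137 = 345514/21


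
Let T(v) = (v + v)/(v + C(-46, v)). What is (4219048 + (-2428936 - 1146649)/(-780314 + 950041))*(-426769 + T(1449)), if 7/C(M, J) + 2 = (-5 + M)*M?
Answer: -148280113788114564993855/82353067943 ≈ -1.8005e+12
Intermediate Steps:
C(M, J) = 7/(-2 + M*(-5 + M)) (C(M, J) = 7/(-2 + (-5 + M)*M) = 7/(-2 + M*(-5 + M)))
T(v) = 2*v/(7/2344 + v) (T(v) = (v + v)/(v + 7/(-2 + (-46)² - 5*(-46))) = (2*v)/(v + 7/(-2 + 2116 + 230)) = (2*v)/(v + 7/2344) = (2*v)/(7/2344 + v) = 2*v/(7/2344 + v))
(4219048 + (-2428936 - 1146649)/(-780314 + 950041))*(-426769 + T(1449)) = (4219048 + (-2428936 - 1146649)/(-780314 + 950041))*(-426769 + 4688*1449/(7 + 2344*1449)) = (4219048 - 3575585/169727)*(-426769 + 4688*1449/(7 + 3396456)) = (4219048 - 3575585*1/169727)*(-426769 + 4688*1449/3396463) = (4219048 - 3575585/169727)*(-426769 + 4688*1449*(1/3396463)) = 716082784311*(-426769 + 970416/485209)/169727 = (716082784311/169727)*(-207071189305/485209) = -148280113788114564993855/82353067943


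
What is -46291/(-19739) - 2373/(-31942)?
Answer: 1525467769/630503138 ≈ 2.4194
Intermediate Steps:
-46291/(-19739) - 2373/(-31942) = -46291*(-1/19739) - 2373*(-1/31942) = 46291/19739 + 2373/31942 = 1525467769/630503138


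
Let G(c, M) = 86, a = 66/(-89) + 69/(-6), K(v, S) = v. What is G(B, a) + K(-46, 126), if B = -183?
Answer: 40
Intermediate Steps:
a = -2179/178 (a = 66*(-1/89) + 69*(-⅙) = -66/89 - 23/2 = -2179/178 ≈ -12.242)
G(B, a) + K(-46, 126) = 86 - 46 = 40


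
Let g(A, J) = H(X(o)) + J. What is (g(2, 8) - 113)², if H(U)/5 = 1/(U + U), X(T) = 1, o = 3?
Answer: 42025/4 ≈ 10506.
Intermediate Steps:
H(U) = 5/(2*U) (H(U) = 5/(U + U) = 5/((2*U)) = 5*(1/(2*U)) = 5/(2*U))
g(A, J) = 5/2 + J (g(A, J) = (5/2)/1 + J = (5/2)*1 + J = 5/2 + J)
(g(2, 8) - 113)² = ((5/2 + 8) - 113)² = (21/2 - 113)² = (-205/2)² = 42025/4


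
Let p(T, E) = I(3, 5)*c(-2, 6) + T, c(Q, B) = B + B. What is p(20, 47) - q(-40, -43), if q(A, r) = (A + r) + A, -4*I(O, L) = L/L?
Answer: 140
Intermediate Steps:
I(O, L) = -¼ (I(O, L) = -L/(4*L) = -¼*1 = -¼)
c(Q, B) = 2*B
q(A, r) = r + 2*A
p(T, E) = -3 + T (p(T, E) = -6/2 + T = -¼*12 + T = -3 + T)
p(20, 47) - q(-40, -43) = (-3 + 20) - (-43 + 2*(-40)) = 17 - (-43 - 80) = 17 - 1*(-123) = 17 + 123 = 140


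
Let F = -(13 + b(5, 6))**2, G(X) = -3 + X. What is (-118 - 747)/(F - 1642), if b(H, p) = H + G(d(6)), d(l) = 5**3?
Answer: 865/21242 ≈ 0.040721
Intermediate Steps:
d(l) = 125
b(H, p) = 122 + H (b(H, p) = H + (-3 + 125) = H + 122 = 122 + H)
F = -19600 (F = -(13 + (122 + 5))**2 = -(13 + 127)**2 = -1*140**2 = -1*19600 = -19600)
(-118 - 747)/(F - 1642) = (-118 - 747)/(-19600 - 1642) = -865/(-21242) = -865*(-1/21242) = 865/21242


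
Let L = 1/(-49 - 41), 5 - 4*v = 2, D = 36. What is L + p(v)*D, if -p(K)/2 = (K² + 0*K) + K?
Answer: -4253/45 ≈ -94.511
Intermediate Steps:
v = ¾ (v = 5/4 - ¼*2 = 5/4 - ½ = ¾ ≈ 0.75000)
L = -1/90 (L = 1/(-90) = -1/90 ≈ -0.011111)
p(K) = -2*K - 2*K² (p(K) = -2*((K² + 0*K) + K) = -2*((K² + 0) + K) = -2*(K² + K) = -2*(K + K²) = -2*K - 2*K²)
L + p(v)*D = -1/90 - 2*¾*(1 + ¾)*36 = -1/90 - 2*¾*7/4*36 = -1/90 - 21/8*36 = -1/90 - 189/2 = -4253/45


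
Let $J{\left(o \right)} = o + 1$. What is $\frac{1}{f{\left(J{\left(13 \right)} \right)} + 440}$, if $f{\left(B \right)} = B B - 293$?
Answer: $\frac{1}{343} \approx 0.0029155$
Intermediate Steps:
$J{\left(o \right)} = 1 + o$
$f{\left(B \right)} = -293 + B^{2}$ ($f{\left(B \right)} = B^{2} - 293 = -293 + B^{2}$)
$\frac{1}{f{\left(J{\left(13 \right)} \right)} + 440} = \frac{1}{\left(-293 + \left(1 + 13\right)^{2}\right) + 440} = \frac{1}{\left(-293 + 14^{2}\right) + 440} = \frac{1}{\left(-293 + 196\right) + 440} = \frac{1}{-97 + 440} = \frac{1}{343}$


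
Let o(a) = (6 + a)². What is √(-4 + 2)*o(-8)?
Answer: 4*I*√2 ≈ 5.6569*I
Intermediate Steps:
√(-4 + 2)*o(-8) = √(-4 + 2)*(6 - 8)² = √(-2)*(-2)² = (I*√2)*4 = 4*I*√2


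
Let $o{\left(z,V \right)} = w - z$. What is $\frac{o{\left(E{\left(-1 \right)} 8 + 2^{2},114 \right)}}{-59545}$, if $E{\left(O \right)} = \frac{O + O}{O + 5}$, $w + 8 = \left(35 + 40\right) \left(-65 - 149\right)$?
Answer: $\frac{16058}{59545} \approx 0.26968$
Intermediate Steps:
$w = -16058$ ($w = -8 + \left(35 + 40\right) \left(-65 - 149\right) = -8 + 75 \left(-214\right) = -8 - 16050 = -16058$)
$E{\left(O \right)} = \frac{2 O}{5 + O}$
$o{\left(z,V \right)} = -16058 - z$
$\frac{o{\left(E{\left(-1 \right)} 8 + 2^{2},114 \right)}}{-59545} = \frac{-16058 - \left(2 \left(-1\right) \frac{1}{5 - 1} \cdot 8 + 2^{2}\right)}{-59545} = \left(-16058 - \left(2 \left(-1\right) \frac{1}{4} \cdot 8 + 4\right)\right) \left(- \frac{1}{59545}\right) = \left(-16058 - \left(\left(- \frac{1}{2}\right) 8 + 4\right)\right) \left(- \frac{1}{59545}\right) = \left(-16058 - \left(-4 + 4\right)\right) \left(- \frac{1}{59545}\right) = \left(-16058 - 0\right) \left(- \frac{1}{59545}\right) = \left(-16058 + 0\right) \left(- \frac{1}{59545}\right) = \left(-16058\right) \left(- \frac{1}{59545}\right) = \frac{16058}{59545}$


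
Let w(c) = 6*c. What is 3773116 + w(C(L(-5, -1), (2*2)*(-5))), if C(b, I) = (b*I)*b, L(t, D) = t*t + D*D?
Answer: 3691996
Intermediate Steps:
L(t, D) = D² + t² (L(t, D) = t² + D² = D² + t²)
C(b, I) = I*b² (C(b, I) = (I*b)*b = I*b²)
3773116 + w(C(L(-5, -1), (2*2)*(-5))) = 3773116 + 6*(((2*2)*(-5))*((-1)² + (-5)²)²) = 3773116 + 6*((4*(-5))*(1 + 25)²) = 3773116 + 6*(-20*26²) = 3773116 + 6*(-20*676) = 3773116 + 6*(-13520) = 3773116 - 81120 = 3691996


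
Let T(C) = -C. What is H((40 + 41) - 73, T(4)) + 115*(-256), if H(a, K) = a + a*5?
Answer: -29392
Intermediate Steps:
H(a, K) = 6*a (H(a, K) = a + 5*a = 6*a)
H((40 + 41) - 73, T(4)) + 115*(-256) = 6*((40 + 41) - 73) + 115*(-256) = 6*(81 - 73) - 29440 = 6*8 - 29440 = 48 - 29440 = -29392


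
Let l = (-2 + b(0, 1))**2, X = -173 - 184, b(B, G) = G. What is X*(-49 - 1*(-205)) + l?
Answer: -55691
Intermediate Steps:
X = -357
l = 1 (l = (-2 + 1)**2 = (-1)**2 = 1)
X*(-49 - 1*(-205)) + l = -357*(-49 - 1*(-205)) + 1 = -357*(-49 + 205) + 1 = -357*156 + 1 = -55692 + 1 = -55691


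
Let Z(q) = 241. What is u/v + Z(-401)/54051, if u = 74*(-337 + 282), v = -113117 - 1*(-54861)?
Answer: 10637603/143127048 ≈ 0.074323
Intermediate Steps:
v = -58256 (v = -113117 + 54861 = -58256)
u = -4070 (u = 74*(-55) = -4070)
u/v + Z(-401)/54051 = -4070/(-58256) + 241/54051 = -4070*(-1/58256) + 241*(1/54051) = 185/2648 + 241/54051 = 10637603/143127048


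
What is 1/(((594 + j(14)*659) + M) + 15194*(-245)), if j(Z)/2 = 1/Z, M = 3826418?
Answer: 7/732033 ≈ 9.5624e-6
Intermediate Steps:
j(Z) = 2/Z
1/(((594 + j(14)*659) + M) + 15194*(-245)) = 1/(((594 + (2/14)*659) + 3826418) + 15194*(-245)) = 1/(((594 + (2*(1/14))*659) + 3826418) - 3722530) = 1/(((594 + (⅐)*659) + 3826418) - 3722530) = 1/(((594 + 659/7) + 3826418) - 3722530) = 1/((4817/7 + 3826418) - 3722530) = 1/(26789743/7 - 3722530) = 1/(732033/7) = 7/732033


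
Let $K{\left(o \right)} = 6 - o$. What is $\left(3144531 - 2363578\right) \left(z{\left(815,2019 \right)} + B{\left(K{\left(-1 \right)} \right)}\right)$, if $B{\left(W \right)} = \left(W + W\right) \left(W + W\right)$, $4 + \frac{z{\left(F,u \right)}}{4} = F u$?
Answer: $5140326360360$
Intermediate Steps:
$z{\left(F,u \right)} = -16 + 4 F u$
$B{\left(W \right)} = 4 W^{2}$ ($B{\left(W \right)} = 2 W 2 W = 4 W^{2}$)
$\left(3144531 - 2363578\right) \left(z{\left(815,2019 \right)} + B{\left(K{\left(-1 \right)} \right)}\right) = \left(3144531 - 2363578\right) \left(\left(-16 + 4 \cdot 815 \cdot 2019\right) + 4 \left(6 - -1\right)^{2}\right) = 780953 \left(\left(-16 + 6581940\right) + 4 \left(6 + 1\right)^{2}\right) = 780953 \left(6581924 + 4 \cdot 7^{2}\right) = 780953 \left(6581924 + 4 \cdot 49\right) = 780953 \left(6581924 + 196\right) = 780953 \cdot 6582120 = 5140326360360$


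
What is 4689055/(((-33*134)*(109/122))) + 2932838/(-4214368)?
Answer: -603076207450901/507829236816 ≈ -1187.6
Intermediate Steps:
4689055/(((-33*134)*(109/122))) + 2932838/(-4214368) = 4689055/((-481998/122)) + 2932838*(-1/4214368) = 4689055/((-4422*109/122)) - 1466419/2107184 = 4689055/(-240999/61) - 1466419/2107184 = 4689055*(-61/240999) - 1466419/2107184 = -286032355/240999 - 1466419/2107184 = -603076207450901/507829236816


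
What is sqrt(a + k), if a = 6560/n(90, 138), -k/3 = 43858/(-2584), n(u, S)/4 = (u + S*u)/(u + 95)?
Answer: sqrt(5454932386849)/269382 ≈ 8.6701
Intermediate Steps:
n(u, S) = 4*(u + S*u)/(95 + u) (n(u, S) = 4*((u + S*u)/(u + 95)) = 4*((u + S*u)/(95 + u)) = 4*(u + S*u)/(95 + u))
k = 65787/1292 (k = -131574/(-2584) = -131574*(-1)/2584 = -3*(-21929/1292) = 65787/1292 ≈ 50.919)
a = 30340/1251 (a = 6560/((4*90*(1 + 138)/(95 + 90))) = 6560/((4*90*139/185)) = 6560/((4*90*(1/185)*139)) = 6560/(10008/37) = 6560*(37/10008) = 30340/1251 ≈ 24.253)
sqrt(a + k) = sqrt(30340/1251 + 65787/1292) = sqrt(121498817/1616292) = sqrt(5454932386849)/269382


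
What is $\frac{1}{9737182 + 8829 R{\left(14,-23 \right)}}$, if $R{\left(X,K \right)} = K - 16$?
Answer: $\frac{1}{9392851} \approx 1.0646 \cdot 10^{-7}$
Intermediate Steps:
$R{\left(X,K \right)} = -16 + K$
$\frac{1}{9737182 + 8829 R{\left(14,-23 \right)}} = \frac{1}{9737182 + 8829 \left(-16 - 23\right)} = \frac{1}{9737182 + 8829 \left(-39\right)} = \frac{1}{9737182 - 344331} = \frac{1}{9392851}$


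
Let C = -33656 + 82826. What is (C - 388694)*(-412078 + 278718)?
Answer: 45278920640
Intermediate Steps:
C = 49170
(C - 388694)*(-412078 + 278718) = (49170 - 388694)*(-412078 + 278718) = -339524*(-133360) = 45278920640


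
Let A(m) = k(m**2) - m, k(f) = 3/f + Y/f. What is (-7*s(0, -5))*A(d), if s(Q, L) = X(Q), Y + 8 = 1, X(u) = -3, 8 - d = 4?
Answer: -357/4 ≈ -89.250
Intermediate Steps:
d = 4 (d = 8 - 1*4 = 8 - 4 = 4)
Y = -7 (Y = -8 + 1 = -7)
s(Q, L) = -3
k(f) = -4/f (k(f) = 3/f - 7/f = -4/f)
A(m) = -m - 4/m**2 (A(m) = -4/m**2 - m = -m - 4/m**2)
(-7*s(0, -5))*A(d) = (-7*(-3))*(-1*4 - 4/4**2) = 21*(-4 - 4*1/16) = 21*(-4 - 1/4) = 21*(-17/4) = -357/4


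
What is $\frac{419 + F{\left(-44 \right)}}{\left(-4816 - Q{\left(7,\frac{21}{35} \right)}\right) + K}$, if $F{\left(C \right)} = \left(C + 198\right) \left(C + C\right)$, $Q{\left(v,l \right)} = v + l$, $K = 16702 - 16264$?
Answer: $\frac{65665}{21928} \approx 2.9946$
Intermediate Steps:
$K = 438$
$Q{\left(v,l \right)} = l + v$
$F{\left(C \right)} = 2 C \left(198 + C\right)$ ($F{\left(C \right)} = \left(198 + C\right) 2 C = 2 C \left(198 + C\right)$)
$\frac{419 + F{\left(-44 \right)}}{\left(-4816 - Q{\left(7,\frac{21}{35} \right)}\right) + K} = \frac{419 + 2 \left(-44\right) \left(198 - 44\right)}{\left(-4816 - \left(\frac{21}{35} + 7\right)\right) + 438} = \frac{419 + 2 \left(-44\right) 154}{\left(-4816 - \left(21 \cdot \frac{1}{35} + 7\right)\right) + 438} = \frac{419 - 13552}{\left(-4816 - \left(\frac{3}{5} + 7\right)\right) + 438} = - \frac{13133}{\left(-4816 - \frac{38}{5}\right) + 438} = - \frac{13133}{- \frac{24118}{5} + 438} = - \frac{13133}{- \frac{21928}{5}} = \left(-13133\right) \left(- \frac{5}{21928}\right) = \frac{65665}{21928}$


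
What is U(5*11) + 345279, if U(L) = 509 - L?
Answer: 345733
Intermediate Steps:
U(5*11) + 345279 = (509 - 5*11) + 345279 = (509 - 1*55) + 345279 = (509 - 55) + 345279 = 454 + 345279 = 345733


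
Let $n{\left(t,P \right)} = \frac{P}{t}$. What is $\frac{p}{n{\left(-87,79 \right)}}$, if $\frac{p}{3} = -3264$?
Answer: $\frac{851904}{79} \approx 10784.0$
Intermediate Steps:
$p = -9792$ ($p = 3 \left(-3264\right) = -9792$)
$\frac{p}{n{\left(-87,79 \right)}} = - \frac{9792}{79 \frac{1}{-87}} = - \frac{9792}{79 \left(- \frac{1}{87}\right)} = - \frac{9792}{- \frac{79}{87}} = \left(-9792\right) \left(- \frac{87}{79}\right) = \frac{851904}{79}$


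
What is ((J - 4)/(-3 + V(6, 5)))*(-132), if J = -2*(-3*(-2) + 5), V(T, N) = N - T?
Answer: -858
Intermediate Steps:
J = -22 (J = -2*(6 + 5) = -2*11 = -22)
((J - 4)/(-3 + V(6, 5)))*(-132) = ((-22 - 4)/(-3 + (5 - 1*6)))*(-132) = -26/(-3 + (5 - 6))*(-132) = -26/(-3 - 1)*(-132) = -26/(-4)*(-132) = -26*(-¼)*(-132) = (13/2)*(-132) = -858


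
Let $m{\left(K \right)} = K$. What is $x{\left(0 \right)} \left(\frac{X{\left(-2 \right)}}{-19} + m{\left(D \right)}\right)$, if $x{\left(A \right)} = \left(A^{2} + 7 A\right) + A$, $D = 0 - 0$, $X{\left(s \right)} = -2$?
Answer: $0$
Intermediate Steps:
$D = 0$ ($D = 0 + 0 = 0$)
$x{\left(A \right)} = A^{2} + 8 A$
$x{\left(0 \right)} \left(\frac{X{\left(-2 \right)}}{-19} + m{\left(D \right)}\right) = 0 \left(8 + 0\right) \left(- \frac{2}{-19} + 0\right) = 0 \cdot 8 \left(\left(-2\right) \left(- \frac{1}{19}\right) + 0\right) = 0 \left(\frac{2}{19} + 0\right) = 0 \cdot \frac{2}{19} = 0$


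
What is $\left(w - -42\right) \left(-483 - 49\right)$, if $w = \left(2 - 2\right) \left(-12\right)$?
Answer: $-22344$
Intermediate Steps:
$w = 0$ ($w = 0 \left(-12\right) = 0$)
$\left(w - -42\right) \left(-483 - 49\right) = \left(0 - -42\right) \left(-483 - 49\right) = \left(0 + 42\right) \left(-532\right) = 42 \left(-532\right) = -22344$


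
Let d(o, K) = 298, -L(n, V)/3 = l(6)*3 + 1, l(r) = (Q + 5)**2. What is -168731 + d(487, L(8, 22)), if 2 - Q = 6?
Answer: -168433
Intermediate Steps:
Q = -4 (Q = 2 - 1*6 = 2 - 6 = -4)
l(r) = 1 (l(r) = (-4 + 5)**2 = 1**2 = 1)
L(n, V) = -12 (L(n, V) = -3*(1*3 + 1) = -3*(3 + 1) = -3*4 = -12)
-168731 + d(487, L(8, 22)) = -168731 + 298 = -168433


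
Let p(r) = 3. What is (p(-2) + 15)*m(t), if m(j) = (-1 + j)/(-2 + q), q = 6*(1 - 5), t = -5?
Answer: 54/13 ≈ 4.1538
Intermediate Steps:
q = -24 (q = 6*(-4) = -24)
m(j) = 1/26 - j/26 (m(j) = (-1 + j)/(-2 - 24) = (-1 + j)/(-26) = (-1 + j)*(-1/26) = 1/26 - j/26)
(p(-2) + 15)*m(t) = (3 + 15)*(1/26 - 1/26*(-5)) = 18*(1/26 + 5/26) = 18*(3/13) = 54/13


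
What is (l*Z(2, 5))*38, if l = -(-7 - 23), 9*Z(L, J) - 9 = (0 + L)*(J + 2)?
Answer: 8740/3 ≈ 2913.3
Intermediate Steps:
Z(L, J) = 1 + L*(2 + J)/9 (Z(L, J) = 1 + ((0 + L)*(J + 2))/9 = 1 + (L*(2 + J))/9 = 1 + L*(2 + J)/9)
l = 30 (l = -1*(-30) = 30)
(l*Z(2, 5))*38 = (30*(1 + (2/9)*2 + (⅑)*5*2))*38 = (30*(1 + 4/9 + 10/9))*38 = (30*(23/9))*38 = (230/3)*38 = 8740/3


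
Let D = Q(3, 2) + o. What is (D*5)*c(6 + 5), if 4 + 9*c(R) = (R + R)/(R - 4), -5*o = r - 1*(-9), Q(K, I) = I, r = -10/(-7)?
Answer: 2/49 ≈ 0.040816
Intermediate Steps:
r = 10/7 (r = -10*(-⅐) = 10/7 ≈ 1.4286)
o = -73/35 (o = -(10/7 - 1*(-9))/5 = -(10/7 + 9)/5 = -⅕*73/7 = -73/35 ≈ -2.0857)
D = -3/35 (D = 2 - 73/35 = -3/35 ≈ -0.085714)
c(R) = -4/9 + 2*R/(9*(-4 + R)) (c(R) = -4/9 + ((R + R)/(R - 4))/9 = -4/9 + ((2*R)/(-4 + R))/9 = -4/9 + (2*R/(-4 + R))/9 = -4/9 + 2*R/(9*(-4 + R)))
(D*5)*c(6 + 5) = (-3/35*5)*(2*(8 - (6 + 5))/(9*(-4 + (6 + 5)))) = -2*(8 - 1*11)/(21*(-4 + 11)) = -2*(8 - 11)/(21*7) = -2*(-3)/(21*7) = -3/7*(-2/21) = 2/49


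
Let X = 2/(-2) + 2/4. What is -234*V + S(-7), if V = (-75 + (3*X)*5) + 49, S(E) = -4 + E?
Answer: 7828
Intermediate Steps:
X = -1/2 (X = 2*(-1/2) + 2*(1/4) = -1 + 1/2 = -1/2 ≈ -0.50000)
V = -67/2 (V = (-75 + (3*(-1/2))*5) + 49 = (-75 - 3/2*5) + 49 = (-75 - 15/2) + 49 = -165/2 + 49 = -67/2 ≈ -33.500)
-234*V + S(-7) = -234*(-67/2) + (-4 - 7) = 7839 - 11 = 7828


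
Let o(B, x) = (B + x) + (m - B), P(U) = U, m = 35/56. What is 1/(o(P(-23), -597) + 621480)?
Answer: 8/4967069 ≈ 1.6106e-6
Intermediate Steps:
m = 5/8 (m = 35*(1/56) = 5/8 ≈ 0.62500)
o(B, x) = 5/8 + x (o(B, x) = (B + x) + (5/8 - B) = 5/8 + x)
1/(o(P(-23), -597) + 621480) = 1/((5/8 - 597) + 621480) = 1/(-4771/8 + 621480) = 1/(4967069/8) = 8/4967069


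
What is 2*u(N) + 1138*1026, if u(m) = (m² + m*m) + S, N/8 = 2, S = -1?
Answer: 1168610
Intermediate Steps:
N = 16 (N = 8*2 = 16)
u(m) = -1 + 2*m² (u(m) = (m² + m*m) - 1 = (m² + m²) - 1 = 2*m² - 1 = -1 + 2*m²)
2*u(N) + 1138*1026 = 2*(-1 + 2*16²) + 1138*1026 = 2*(-1 + 2*256) + 1167588 = 2*(-1 + 512) + 1167588 = 2*511 + 1167588 = 1022 + 1167588 = 1168610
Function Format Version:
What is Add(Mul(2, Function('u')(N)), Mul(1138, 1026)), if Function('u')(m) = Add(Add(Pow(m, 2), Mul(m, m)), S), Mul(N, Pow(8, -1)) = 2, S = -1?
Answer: 1168610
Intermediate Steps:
N = 16 (N = Mul(8, 2) = 16)
Function('u')(m) = Add(-1, Mul(2, Pow(m, 2))) (Function('u')(m) = Add(Add(Pow(m, 2), Mul(m, m)), -1) = Add(Add(Pow(m, 2), Pow(m, 2)), -1) = Add(Mul(2, Pow(m, 2)), -1) = Add(-1, Mul(2, Pow(m, 2))))
Add(Mul(2, Function('u')(N)), Mul(1138, 1026)) = Add(Mul(2, Add(-1, Mul(2, Pow(16, 2)))), Mul(1138, 1026)) = Add(Mul(2, Add(-1, Mul(2, 256))), 1167588) = Add(Mul(2, Add(-1, 512)), 1167588) = Add(Mul(2, 511), 1167588) = Add(1022, 1167588) = 1168610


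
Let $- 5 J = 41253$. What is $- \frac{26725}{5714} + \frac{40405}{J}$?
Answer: $- \frac{2256857275}{235719642} \approx -9.5743$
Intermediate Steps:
$J = - \frac{41253}{5}$ ($J = \left(- \frac{1}{5}\right) 41253 = - \frac{41253}{5} \approx -8250.6$)
$- \frac{26725}{5714} + \frac{40405}{J} = - \frac{26725}{5714} + \frac{40405}{- \frac{41253}{5}} = \left(-26725\right) \frac{1}{5714} + 40405 \left(- \frac{5}{41253}\right) = - \frac{26725}{5714} - \frac{202025}{41253} = - \frac{2256857275}{235719642}$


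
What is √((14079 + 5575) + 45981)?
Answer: √65635 ≈ 256.19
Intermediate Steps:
√((14079 + 5575) + 45981) = √(19654 + 45981) = √65635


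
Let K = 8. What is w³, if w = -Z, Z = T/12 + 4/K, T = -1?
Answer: -125/1728 ≈ -0.072338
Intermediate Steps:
Z = 5/12 (Z = -1/12 + 4/8 = -1*1/12 + 4*(⅛) = -1/12 + ½ = 5/12 ≈ 0.41667)
w = -5/12 (w = -1*5/12 = -5/12 ≈ -0.41667)
w³ = (-5/12)³ = -125/1728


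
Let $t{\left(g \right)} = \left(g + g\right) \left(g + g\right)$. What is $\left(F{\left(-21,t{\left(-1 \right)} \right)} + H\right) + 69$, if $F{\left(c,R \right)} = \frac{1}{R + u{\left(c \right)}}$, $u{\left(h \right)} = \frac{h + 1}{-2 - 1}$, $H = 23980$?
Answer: $\frac{769571}{32} \approx 24049.0$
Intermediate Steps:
$u{\left(h \right)} = - \frac{1}{3} - \frac{h}{3}$ ($u{\left(h \right)} = \frac{1 + h}{-3} = \left(1 + h\right) \left(- \frac{1}{3}\right) = - \frac{1}{3} - \frac{h}{3}$)
$t{\left(g \right)} = 4 g^{2}$ ($t{\left(g \right)} = 2 g 2 g = 4 g^{2}$)
$F{\left(c,R \right)} = \frac{1}{- \frac{1}{3} + R - \frac{c}{3}}$ ($F{\left(c,R \right)} = \frac{1}{R - \left(\frac{1}{3} + \frac{c}{3}\right)} = \frac{1}{- \frac{1}{3} + R - \frac{c}{3}}$)
$\left(F{\left(-21,t{\left(-1 \right)} \right)} + H\right) + 69 = \left(- \frac{3}{1 - 21 - 3 \cdot 4 \left(-1\right)^{2}} + 23980\right) + 69 = \left(- \frac{3}{1 - 21 - 3 \cdot 4 \cdot 1} + 23980\right) + 69 = \left(- \frac{3}{1 - 21 - 12} + 23980\right) + 69 = \left(- \frac{3}{-32} + 23980\right) + 69 = \left(\left(-3\right) \left(- \frac{1}{32}\right) + 23980\right) + 69 = \left(\frac{3}{32} + 23980\right) + 69 = \frac{767363}{32} + 69 = \frac{769571}{32}$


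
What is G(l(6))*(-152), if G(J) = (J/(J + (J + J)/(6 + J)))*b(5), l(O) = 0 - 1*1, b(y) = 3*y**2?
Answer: -57000/7 ≈ -8142.9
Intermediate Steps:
l(O) = -1 (l(O) = 0 - 1 = -1)
G(J) = 75*J/(J + 2*J/(6 + J)) (G(J) = (J/(J + (J + J)/(6 + J)))*(3*5**2) = (J/(J + (2*J)/(6 + J)))*(3*25) = (J/(J + 2*J/(6 + J)))*75 = 75*J/(J + 2*J/(6 + J)))
G(l(6))*(-152) = (75*(6 - 1)/(8 - 1))*(-152) = (75*5/7)*(-152) = (75*(1/7)*5)*(-152) = (375/7)*(-152) = -57000/7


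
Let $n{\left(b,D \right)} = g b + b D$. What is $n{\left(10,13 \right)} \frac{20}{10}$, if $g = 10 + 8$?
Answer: $620$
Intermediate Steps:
$g = 18$
$n{\left(b,D \right)} = 18 b + D b$ ($n{\left(b,D \right)} = 18 b + b D = 18 b + D b$)
$n{\left(10,13 \right)} \frac{20}{10} = 10 \left(18 + 13\right) \frac{20}{10} = 10 \cdot 31 \cdot 20 \cdot \frac{1}{10} = 310 \cdot 2 = 620$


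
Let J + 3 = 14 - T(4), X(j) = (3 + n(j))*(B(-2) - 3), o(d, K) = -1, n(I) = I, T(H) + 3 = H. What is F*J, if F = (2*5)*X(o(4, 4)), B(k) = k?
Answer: -1000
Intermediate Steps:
T(H) = -3 + H
X(j) = -15 - 5*j (X(j) = (3 + j)*(-2 - 3) = (3 + j)*(-5) = -15 - 5*j)
F = -100 (F = (2*5)*(-15 - 5*(-1)) = 10*(-15 + 5) = 10*(-10) = -100)
J = 10 (J = -3 + (14 - (-3 + 4)) = -3 + (14 - 1*1) = -3 + (14 - 1) = -3 + 13 = 10)
F*J = -100*10 = -1000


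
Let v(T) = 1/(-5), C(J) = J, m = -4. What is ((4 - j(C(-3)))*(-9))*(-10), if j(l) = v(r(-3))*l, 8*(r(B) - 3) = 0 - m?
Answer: 306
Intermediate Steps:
r(B) = 7/2 (r(B) = 3 + (0 - 1*(-4))/8 = 3 + (0 + 4)/8 = 3 + (⅛)*4 = 3 + ½ = 7/2)
v(T) = -⅕
j(l) = -l/5
((4 - j(C(-3)))*(-9))*(-10) = ((4 - (-1)*(-3)/5)*(-9))*(-10) = ((4 - 1*⅗)*(-9))*(-10) = ((4 - ⅗)*(-9))*(-10) = ((17/5)*(-9))*(-10) = -153/5*(-10) = 306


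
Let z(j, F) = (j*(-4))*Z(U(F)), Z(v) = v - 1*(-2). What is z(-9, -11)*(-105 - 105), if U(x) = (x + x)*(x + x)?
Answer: -3674160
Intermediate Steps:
U(x) = 4*x**2 (U(x) = (2*x)*(2*x) = 4*x**2)
Z(v) = 2 + v (Z(v) = v + 2 = 2 + v)
z(j, F) = -4*j*(2 + 4*F**2) (z(j, F) = (j*(-4))*(2 + 4*F**2) = (-4*j)*(2 + 4*F**2) = -4*j*(2 + 4*F**2))
z(-9, -11)*(-105 - 105) = (-8*(-9)*(1 + 2*(-11)**2))*(-105 - 105) = -8*(-9)*(1 + 2*121)*(-210) = -8*(-9)*(1 + 242)*(-210) = -8*(-9)*243*(-210) = 17496*(-210) = -3674160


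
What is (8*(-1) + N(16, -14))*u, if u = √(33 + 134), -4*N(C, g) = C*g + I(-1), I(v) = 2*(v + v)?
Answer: 49*√167 ≈ 633.22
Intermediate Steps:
I(v) = 4*v (I(v) = 2*(2*v) = 4*v)
N(C, g) = 1 - C*g/4 (N(C, g) = -(C*g + 4*(-1))/4 = -(C*g - 4)/4 = -(-4 + C*g)/4 = 1 - C*g/4)
u = √167 ≈ 12.923
(8*(-1) + N(16, -14))*u = (8*(-1) + (1 - ¼*16*(-14)))*√167 = (-8 + (1 + 56))*√167 = (-8 + 57)*√167 = 49*√167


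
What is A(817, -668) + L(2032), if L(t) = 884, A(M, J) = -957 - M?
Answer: -890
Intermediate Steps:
A(817, -668) + L(2032) = (-957 - 1*817) + 884 = (-957 - 817) + 884 = -1774 + 884 = -890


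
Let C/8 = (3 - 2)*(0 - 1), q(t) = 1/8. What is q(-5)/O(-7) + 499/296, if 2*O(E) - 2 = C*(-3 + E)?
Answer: 2562/1517 ≈ 1.6889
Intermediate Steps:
q(t) = ⅛
C = -8 (C = 8*((3 - 2)*(0 - 1)) = 8*(1*(-1)) = 8*(-1) = -8)
O(E) = 13 - 4*E (O(E) = 1 + (-8*(-3 + E))/2 = 1 + (24 - 8*E)/2 = 1 + (12 - 4*E) = 13 - 4*E)
q(-5)/O(-7) + 499/296 = 1/(8*(13 - 4*(-7))) + 499/296 = 1/(8*(13 + 28)) + 499*(1/296) = (⅛)/41 + 499/296 = (⅛)*(1/41) + 499/296 = 1/328 + 499/296 = 2562/1517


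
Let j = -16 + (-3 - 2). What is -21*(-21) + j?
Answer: 420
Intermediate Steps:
j = -21 (j = -16 - 5 = -21)
-21*(-21) + j = -21*(-21) - 21 = 441 - 21 = 420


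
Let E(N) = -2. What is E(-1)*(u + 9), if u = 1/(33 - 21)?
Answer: -109/6 ≈ -18.167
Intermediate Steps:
u = 1/12 ≈ 0.083333
E(-1)*(u + 9) = -2*(1/12 + 9) = -2*109/12 = -109/6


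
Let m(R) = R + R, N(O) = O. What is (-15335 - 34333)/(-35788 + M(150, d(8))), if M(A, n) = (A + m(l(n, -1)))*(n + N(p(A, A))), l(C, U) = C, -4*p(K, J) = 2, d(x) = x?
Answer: 49668/34543 ≈ 1.4379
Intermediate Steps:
p(K, J) = -½ (p(K, J) = -¼*2 = -½)
m(R) = 2*R
M(A, n) = (-½ + n)*(A + 2*n) (M(A, n) = (A + 2*n)*(n - ½) = (A + 2*n)*(-½ + n) = (-½ + n)*(A + 2*n))
(-15335 - 34333)/(-35788 + M(150, d(8))) = (-15335 - 34333)/(-35788 + (-1*8 + 2*8² - ½*150 + 150*8)) = -49668/(-35788 + (-8 + 2*64 - 75 + 1200)) = -49668/(-35788 + (-8 + 128 - 75 + 1200)) = -49668/(-35788 + 1245) = -49668/(-34543) = -49668*(-1/34543) = 49668/34543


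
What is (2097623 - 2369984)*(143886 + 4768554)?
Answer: -1337957070840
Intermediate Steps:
(2097623 - 2369984)*(143886 + 4768554) = -272361*4912440 = -1337957070840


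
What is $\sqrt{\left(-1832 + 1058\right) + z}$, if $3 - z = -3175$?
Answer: $2 \sqrt{601} \approx 49.031$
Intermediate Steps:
$z = 3178$ ($z = 3 - -3175 = 3 + 3175 = 3178$)
$\sqrt{\left(-1832 + 1058\right) + z} = \sqrt{\left(-1832 + 1058\right) + 3178} = \sqrt{-774 + 3178} = \sqrt{2404} = 2 \sqrt{601}$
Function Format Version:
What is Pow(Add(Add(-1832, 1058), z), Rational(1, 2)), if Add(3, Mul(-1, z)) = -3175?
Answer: Mul(2, Pow(601, Rational(1, 2))) ≈ 49.031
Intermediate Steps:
z = 3178 (z = Add(3, Mul(-1, -3175)) = Add(3, 3175) = 3178)
Pow(Add(Add(-1832, 1058), z), Rational(1, 2)) = Pow(Add(Add(-1832, 1058), 3178), Rational(1, 2)) = Pow(Add(-774, 3178), Rational(1, 2)) = Pow(2404, Rational(1, 2)) = Mul(2, Pow(601, Rational(1, 2)))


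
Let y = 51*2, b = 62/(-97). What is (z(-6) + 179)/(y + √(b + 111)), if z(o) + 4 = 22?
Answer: 1949118/998483 - 197*√1038385/998483 ≈ 1.7510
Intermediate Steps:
b = -62/97 (b = 62*(-1/97) = -62/97 ≈ -0.63918)
z(o) = 18 (z(o) = -4 + 22 = 18)
y = 102
(z(-6) + 179)/(y + √(b + 111)) = (18 + 179)/(102 + √(-62/97 + 111)) = 197/(102 + √(10705/97)) = 197/(102 + √1038385/97)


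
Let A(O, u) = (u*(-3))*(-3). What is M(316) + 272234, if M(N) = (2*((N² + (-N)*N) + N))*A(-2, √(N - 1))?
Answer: 272234 + 17064*√35 ≈ 3.7319e+5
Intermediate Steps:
A(O, u) = 9*u (A(O, u) = -3*u*(-3) = 9*u)
M(N) = 18*N*√(-1 + N) (M(N) = (2*((N² + (-N)*N) + N))*(9*√(N - 1)) = (2*((N² - N²) + N))*(9*√(-1 + N)) = (2*(0 + N))*(9*√(-1 + N)) = (2*N)*(9*√(-1 + N)) = 18*N*√(-1 + N))
M(316) + 272234 = 18*316*√(-1 + 316) + 272234 = 18*316*√315 + 272234 = 18*316*(3*√35) + 272234 = 17064*√35 + 272234 = 272234 + 17064*√35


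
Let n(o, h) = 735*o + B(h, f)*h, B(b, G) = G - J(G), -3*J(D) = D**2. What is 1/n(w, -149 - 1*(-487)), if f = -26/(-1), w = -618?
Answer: -3/1107838 ≈ -2.7080e-6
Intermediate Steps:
J(D) = -D**2/3
f = 26 (f = -26*(-1) = 26)
B(b, G) = G + G**2/3 (B(b, G) = G - (-1)*G**2/3 = G + G**2/3)
n(o, h) = 735*o + 754*h/3 (n(o, h) = 735*o + ((1/3)*26*(3 + 26))*h = 735*o + ((1/3)*26*29)*h = 735*o + 754*h/3)
1/n(w, -149 - 1*(-487)) = 1/(735*(-618) + 754*(-149 - 1*(-487))/3) = 1/(-454230 + 754*(-149 + 487)/3) = 1/(-454230 + (754/3)*338) = 1/(-454230 + 254852/3) = 1/(-1107838/3) = -3/1107838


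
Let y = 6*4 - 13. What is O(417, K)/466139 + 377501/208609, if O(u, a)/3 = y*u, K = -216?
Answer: 178838607088/97240790651 ≈ 1.8391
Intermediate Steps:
y = 11 (y = 24 - 13 = 11)
O(u, a) = 33*u (O(u, a) = 3*(11*u) = 33*u)
O(417, K)/466139 + 377501/208609 = (33*417)/466139 + 377501/208609 = 13761*(1/466139) + 377501*(1/208609) = 13761/466139 + 377501/208609 = 178838607088/97240790651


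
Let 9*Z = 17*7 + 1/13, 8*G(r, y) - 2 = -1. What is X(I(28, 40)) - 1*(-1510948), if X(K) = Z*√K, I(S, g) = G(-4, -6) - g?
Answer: 1510948 + 43*I*√638/13 ≈ 1.5109e+6 + 83.548*I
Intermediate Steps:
G(r, y) = ⅛ (G(r, y) = ¼ + (⅛)*(-1) = ¼ - ⅛ = ⅛)
Z = 172/13 (Z = (17*7 + 1/13)/9 = (119 + 1/13)/9 = (⅑)*(1548/13) = 172/13 ≈ 13.231)
I(S, g) = ⅛ - g
X(K) = 172*√K/13
X(I(28, 40)) - 1*(-1510948) = 172*√(⅛ - 1*40)/13 - 1*(-1510948) = 172*√(⅛ - 40)/13 + 1510948 = 172*√(-319/8)/13 + 1510948 = 172*(I*√638/4)/13 + 1510948 = 43*I*√638/13 + 1510948 = 1510948 + 43*I*√638/13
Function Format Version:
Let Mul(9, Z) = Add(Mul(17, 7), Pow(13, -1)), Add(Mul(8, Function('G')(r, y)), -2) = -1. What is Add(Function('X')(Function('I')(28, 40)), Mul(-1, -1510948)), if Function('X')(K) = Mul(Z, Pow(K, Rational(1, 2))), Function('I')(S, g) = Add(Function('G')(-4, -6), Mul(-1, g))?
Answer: Add(1510948, Mul(Rational(43, 13), I, Pow(638, Rational(1, 2)))) ≈ Add(1.5109e+6, Mul(83.548, I))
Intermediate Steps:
Function('G')(r, y) = Rational(1, 8) (Function('G')(r, y) = Add(Rational(1, 4), Mul(Rational(1, 8), -1)) = Add(Rational(1, 4), Rational(-1, 8)) = Rational(1, 8))
Z = Rational(172, 13) (Z = Mul(Rational(1, 9), Add(Mul(17, 7), Pow(13, -1))) = Mul(Rational(1, 9), Add(119, Rational(1, 13))) = Mul(Rational(1, 9), Rational(1548, 13)) = Rational(172, 13) ≈ 13.231)
Function('I')(S, g) = Add(Rational(1, 8), Mul(-1, g))
Function('X')(K) = Mul(Rational(172, 13), Pow(K, Rational(1, 2)))
Add(Function('X')(Function('I')(28, 40)), Mul(-1, -1510948)) = Add(Mul(Rational(172, 13), Pow(Add(Rational(1, 8), Mul(-1, 40)), Rational(1, 2))), Mul(-1, -1510948)) = Add(Mul(Rational(172, 13), Pow(Add(Rational(1, 8), -40), Rational(1, 2))), 1510948) = Add(Mul(Rational(172, 13), Pow(Rational(-319, 8), Rational(1, 2))), 1510948) = Add(Mul(Rational(172, 13), Mul(Rational(1, 4), I, Pow(638, Rational(1, 2)))), 1510948) = Add(Mul(Rational(43, 13), I, Pow(638, Rational(1, 2))), 1510948) = Add(1510948, Mul(Rational(43, 13), I, Pow(638, Rational(1, 2))))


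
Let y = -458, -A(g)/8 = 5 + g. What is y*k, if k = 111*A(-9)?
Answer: -1626816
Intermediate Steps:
A(g) = -40 - 8*g (A(g) = -8*(5 + g) = -40 - 8*g)
k = 3552 (k = 111*(-40 - 8*(-9)) = 111*(-40 + 72) = 111*32 = 3552)
y*k = -458*3552 = -1626816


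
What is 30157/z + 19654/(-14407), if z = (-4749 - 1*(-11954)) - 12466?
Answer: -537871593/75795227 ≈ -7.0964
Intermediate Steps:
z = -5261 (z = (-4749 + 11954) - 12466 = 7205 - 12466 = -5261)
30157/z + 19654/(-14407) = 30157/(-5261) + 19654/(-14407) = 30157*(-1/5261) + 19654*(-1/14407) = -30157/5261 - 19654/14407 = -537871593/75795227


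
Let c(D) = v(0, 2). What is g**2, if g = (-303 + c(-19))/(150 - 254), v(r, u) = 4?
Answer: 529/64 ≈ 8.2656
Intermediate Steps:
c(D) = 4
g = 23/8 (g = (-303 + 4)/(150 - 254) = -299/(-104) = -299*(-1/104) = 23/8 ≈ 2.8750)
g**2 = (23/8)**2 = 529/64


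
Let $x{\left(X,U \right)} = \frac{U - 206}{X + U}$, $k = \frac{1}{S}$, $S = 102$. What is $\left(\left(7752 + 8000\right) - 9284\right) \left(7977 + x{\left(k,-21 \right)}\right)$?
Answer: $\frac{110615160348}{2141} \approx 5.1665 \cdot 10^{7}$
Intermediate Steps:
$k = \frac{1}{102} \approx 0.0098039$
$x{\left(X,U \right)} = \frac{-206 + U}{U + X}$
$\left(\left(7752 + 8000\right) - 9284\right) \left(7977 + x{\left(k,-21 \right)}\right) = \left(\left(7752 + 8000\right) - 9284\right) \left(7977 + \frac{-206 - 21}{-21 + \frac{1}{102}}\right) = \left(15752 - 9284\right) \left(7977 + \frac{1}{- \frac{2141}{102}} \left(-227\right)\right) = 6468 \left(7977 - - \frac{23154}{2141}\right) = 6468 \left(7977 + \frac{23154}{2141}\right) = 6468 \cdot \frac{17101911}{2141} = \frac{110615160348}{2141}$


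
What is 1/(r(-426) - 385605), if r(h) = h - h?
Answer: -1/385605 ≈ -2.5933e-6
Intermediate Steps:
r(h) = 0
1/(r(-426) - 385605) = 1/(0 - 385605) = 1/(-385605) = -1/385605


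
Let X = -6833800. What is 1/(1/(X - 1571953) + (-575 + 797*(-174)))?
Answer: -8405753/1170526322510 ≈ -7.1812e-6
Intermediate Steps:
1/(1/(X - 1571953) + (-575 + 797*(-174))) = 1/(1/(-6833800 - 1571953) + (-575 + 797*(-174))) = 1/(1/(-8405753) + (-575 - 138678)) = 1/(-1/8405753 - 139253) = 1/(-1170526322510/8405753) = -8405753/1170526322510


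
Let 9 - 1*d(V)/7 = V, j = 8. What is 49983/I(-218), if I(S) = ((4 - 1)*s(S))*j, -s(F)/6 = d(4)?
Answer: -16661/1680 ≈ -9.9173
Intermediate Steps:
d(V) = 63 - 7*V
s(F) = -210 (s(F) = -6*(63 - 7*4) = -6*(63 - 28) = -6*35 = -210)
I(S) = -5040 (I(S) = ((4 - 1)*(-210))*8 = (3*(-210))*8 = -630*8 = -5040)
49983/I(-218) = 49983/(-5040) = 49983*(-1/5040) = -16661/1680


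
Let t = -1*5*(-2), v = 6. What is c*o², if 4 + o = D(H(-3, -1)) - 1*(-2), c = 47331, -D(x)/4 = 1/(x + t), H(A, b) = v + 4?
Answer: 5727051/25 ≈ 2.2908e+5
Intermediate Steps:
t = 10 (t = -5*(-2) = 10)
H(A, b) = 10 (H(A, b) = 6 + 4 = 10)
D(x) = -4/(10 + x) (D(x) = -4/(x + 10) = -4/(10 + x))
o = -11/5 (o = -4 + (-4/(10 + 10) - 1*(-2)) = -4 + (-4/20 + 2) = -4 + (-4*1/20 + 2) = -4 + (-⅕ + 2) = -4 + 9/5 = -11/5 ≈ -2.2000)
c*o² = 47331*(-11/5)² = 47331*(121/25) = 5727051/25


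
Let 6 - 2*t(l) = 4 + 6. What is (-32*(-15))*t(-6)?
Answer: -960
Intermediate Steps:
t(l) = -2 (t(l) = 3 - (4 + 6)/2 = 3 - ½*10 = 3 - 5 = -2)
(-32*(-15))*t(-6) = -32*(-15)*(-2) = 480*(-2) = -960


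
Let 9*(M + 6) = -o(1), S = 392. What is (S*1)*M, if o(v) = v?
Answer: -21560/9 ≈ -2395.6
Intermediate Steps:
M = -55/9 (M = -6 + (-1*1)/9 = -6 + (⅑)*(-1) = -6 - ⅑ = -55/9 ≈ -6.1111)
(S*1)*M = (392*1)*(-55/9) = 392*(-55/9) = -21560/9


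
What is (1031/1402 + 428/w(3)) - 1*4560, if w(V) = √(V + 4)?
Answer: -6392089/1402 + 428*√7/7 ≈ -4397.5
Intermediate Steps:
w(V) = √(4 + V)
(1031/1402 + 428/w(3)) - 1*4560 = (1031/1402 + 428/(√(4 + 3))) - 1*4560 = (1031*(1/1402) + 428/(√7)) - 4560 = (1031/1402 + 428*(√7/7)) - 4560 = (1031/1402 + 428*√7/7) - 4560 = -6392089/1402 + 428*√7/7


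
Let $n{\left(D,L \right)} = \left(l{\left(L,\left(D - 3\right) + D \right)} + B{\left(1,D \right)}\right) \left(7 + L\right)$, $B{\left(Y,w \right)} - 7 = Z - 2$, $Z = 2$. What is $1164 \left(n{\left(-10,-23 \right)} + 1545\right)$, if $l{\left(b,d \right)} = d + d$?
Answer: $2524716$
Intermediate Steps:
$l{\left(b,d \right)} = 2 d$
$B{\left(Y,w \right)} = 7$ ($B{\left(Y,w \right)} = 7 + \left(2 - 2\right) = 7 + 0 = 7$)
$n{\left(D,L \right)} = \left(1 + 4 D\right) \left(7 + L\right)$ ($n{\left(D,L \right)} = \left(2 \left(\left(D - 3\right) + D\right) + 7\right) \left(7 + L\right) = \left(2 \left(\left(-3 + D\right) + D\right) + 7\right) \left(7 + L\right) = \left(2 \left(-3 + 2 D\right) + 7\right) \left(7 + L\right) = \left(\left(-6 + 4 D\right) + 7\right) \left(7 + L\right) = \left(1 + 4 D\right) \left(7 + L\right)$)
$1164 \left(n{\left(-10,-23 \right)} + 1545\right) = 1164 \left(\left(7 - 23 + 28 \left(-10\right) + 4 \left(-10\right) \left(-23\right)\right) + 1545\right) = 1164 \left(\left(7 - 23 - 280 + 920\right) + 1545\right) = 1164 \left(624 + 1545\right) = 1164 \cdot 2169 = 2524716$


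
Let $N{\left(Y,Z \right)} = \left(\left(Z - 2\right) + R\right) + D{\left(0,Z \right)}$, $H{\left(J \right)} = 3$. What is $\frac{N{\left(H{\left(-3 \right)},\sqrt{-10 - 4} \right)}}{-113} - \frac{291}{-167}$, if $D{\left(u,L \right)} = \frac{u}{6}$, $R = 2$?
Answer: $\frac{291}{167} - \frac{i \sqrt{14}}{113} \approx 1.7425 - 0.033112 i$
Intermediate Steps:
$D{\left(u,L \right)} = \frac{u}{6}$ ($D{\left(u,L \right)} = u \frac{1}{6} = \frac{u}{6}$)
$N{\left(Y,Z \right)} = Z$ ($N{\left(Y,Z \right)} = \left(\left(Z - 2\right) + 2\right) + \frac{1}{6} \cdot 0 = \left(\left(-2 + Z\right) + 2\right) + 0 = Z + 0 = Z$)
$\frac{N{\left(H{\left(-3 \right)},\sqrt{-10 - 4} \right)}}{-113} - \frac{291}{-167} = \frac{\sqrt{-10 - 4}}{-113} - \frac{291}{-167} = \sqrt{-14} \left(- \frac{1}{113}\right) - - \frac{291}{167} = i \sqrt{14} \left(- \frac{1}{113}\right) + \frac{291}{167} = - \frac{i \sqrt{14}}{113} + \frac{291}{167} = \frac{291}{167} - \frac{i \sqrt{14}}{113}$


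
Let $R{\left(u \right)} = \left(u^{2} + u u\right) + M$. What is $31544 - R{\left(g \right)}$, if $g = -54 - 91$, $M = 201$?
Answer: $-10707$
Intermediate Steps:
$g = -145$
$R{\left(u \right)} = 201 + 2 u^{2}$ ($R{\left(u \right)} = \left(u^{2} + u u\right) + 201 = \left(u^{2} + u^{2}\right) + 201 = 2 u^{2} + 201 = 201 + 2 u^{2}$)
$31544 - R{\left(g \right)} = 31544 - \left(201 + 2 \left(-145\right)^{2}\right) = 31544 - \left(201 + 2 \cdot 21025\right) = 31544 - \left(201 + 42050\right) = 31544 - 42251 = -10707$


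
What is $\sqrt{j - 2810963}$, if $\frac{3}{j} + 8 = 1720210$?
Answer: $\frac{i \sqrt{8317906335862813646}}{1720202} \approx 1676.6 i$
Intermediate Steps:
$j = \frac{3}{1720202}$ ($j = \frac{3}{-8 + 1720210} = \frac{3}{1720202} \approx 1.744 \cdot 10^{-6}$)
$\sqrt{j - 2810963} = \sqrt{\frac{3}{1720202} - 2810963} = \sqrt{- \frac{4835424174523}{1720202}} = \frac{i \sqrt{8317906335862813646}}{1720202}$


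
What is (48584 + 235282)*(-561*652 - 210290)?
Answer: -163524415692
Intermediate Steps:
(48584 + 235282)*(-561*652 - 210290) = 283866*(-365772 - 210290) = 283866*(-576062) = -163524415692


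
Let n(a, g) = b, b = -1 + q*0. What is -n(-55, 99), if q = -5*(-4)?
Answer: 1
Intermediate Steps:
q = 20
b = -1 (b = -1 + 20*0 = -1 + 0 = -1)
n(a, g) = -1
-n(-55, 99) = -1*(-1) = 1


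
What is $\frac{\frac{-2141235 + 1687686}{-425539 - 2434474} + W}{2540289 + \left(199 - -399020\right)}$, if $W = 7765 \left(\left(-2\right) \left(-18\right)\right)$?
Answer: $\frac{14026113817}{147491773572} \approx 0.095098$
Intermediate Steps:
$W = 279540$ ($W = 7765 \cdot 36 = 279540$)
$\frac{\frac{-2141235 + 1687686}{-425539 - 2434474} + W}{2540289 + \left(199 - -399020\right)} = \frac{\frac{-2141235 + 1687686}{-425539 - 2434474} + 279540}{2540289 + \left(199 - -399020\right)} = \frac{- \frac{453549}{-2860013} + 279540}{2540289 + \left(199 + 399020\right)} = \frac{\left(-453549\right) \left(- \frac{1}{2860013}\right) + 279540}{2540289 + 399219} = \frac{\frac{23871}{150527} + 279540}{2939508} = \frac{42078341451}{150527} \cdot \frac{1}{2939508} = \frac{14026113817}{147491773572}$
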